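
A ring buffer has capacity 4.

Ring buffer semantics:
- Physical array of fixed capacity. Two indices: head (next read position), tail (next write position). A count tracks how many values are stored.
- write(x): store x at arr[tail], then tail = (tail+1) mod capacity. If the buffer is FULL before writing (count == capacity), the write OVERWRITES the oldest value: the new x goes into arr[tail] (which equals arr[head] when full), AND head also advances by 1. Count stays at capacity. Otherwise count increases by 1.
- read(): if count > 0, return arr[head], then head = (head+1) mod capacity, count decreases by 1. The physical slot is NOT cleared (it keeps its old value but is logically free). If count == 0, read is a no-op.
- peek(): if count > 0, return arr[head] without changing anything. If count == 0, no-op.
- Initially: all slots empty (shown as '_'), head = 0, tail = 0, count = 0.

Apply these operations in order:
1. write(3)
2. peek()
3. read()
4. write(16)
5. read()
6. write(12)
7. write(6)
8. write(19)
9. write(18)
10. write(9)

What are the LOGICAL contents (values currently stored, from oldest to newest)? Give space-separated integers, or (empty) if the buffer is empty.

Answer: 6 19 18 9

Derivation:
After op 1 (write(3)): arr=[3 _ _ _] head=0 tail=1 count=1
After op 2 (peek()): arr=[3 _ _ _] head=0 tail=1 count=1
After op 3 (read()): arr=[3 _ _ _] head=1 tail=1 count=0
After op 4 (write(16)): arr=[3 16 _ _] head=1 tail=2 count=1
After op 5 (read()): arr=[3 16 _ _] head=2 tail=2 count=0
After op 6 (write(12)): arr=[3 16 12 _] head=2 tail=3 count=1
After op 7 (write(6)): arr=[3 16 12 6] head=2 tail=0 count=2
After op 8 (write(19)): arr=[19 16 12 6] head=2 tail=1 count=3
After op 9 (write(18)): arr=[19 18 12 6] head=2 tail=2 count=4
After op 10 (write(9)): arr=[19 18 9 6] head=3 tail=3 count=4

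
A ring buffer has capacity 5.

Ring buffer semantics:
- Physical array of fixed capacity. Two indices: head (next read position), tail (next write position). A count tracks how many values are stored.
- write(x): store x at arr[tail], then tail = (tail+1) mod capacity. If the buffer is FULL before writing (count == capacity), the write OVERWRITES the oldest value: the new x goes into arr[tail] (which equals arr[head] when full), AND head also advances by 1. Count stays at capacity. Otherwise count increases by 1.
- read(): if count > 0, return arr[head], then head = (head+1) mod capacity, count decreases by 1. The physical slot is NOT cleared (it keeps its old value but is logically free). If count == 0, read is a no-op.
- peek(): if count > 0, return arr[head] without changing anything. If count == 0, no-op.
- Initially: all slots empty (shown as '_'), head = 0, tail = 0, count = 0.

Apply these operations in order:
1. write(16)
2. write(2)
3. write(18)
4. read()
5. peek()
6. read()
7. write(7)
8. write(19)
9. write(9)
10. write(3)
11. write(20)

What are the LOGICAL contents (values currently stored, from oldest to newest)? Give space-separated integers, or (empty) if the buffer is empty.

Answer: 7 19 9 3 20

Derivation:
After op 1 (write(16)): arr=[16 _ _ _ _] head=0 tail=1 count=1
After op 2 (write(2)): arr=[16 2 _ _ _] head=0 tail=2 count=2
After op 3 (write(18)): arr=[16 2 18 _ _] head=0 tail=3 count=3
After op 4 (read()): arr=[16 2 18 _ _] head=1 tail=3 count=2
After op 5 (peek()): arr=[16 2 18 _ _] head=1 tail=3 count=2
After op 6 (read()): arr=[16 2 18 _ _] head=2 tail=3 count=1
After op 7 (write(7)): arr=[16 2 18 7 _] head=2 tail=4 count=2
After op 8 (write(19)): arr=[16 2 18 7 19] head=2 tail=0 count=3
After op 9 (write(9)): arr=[9 2 18 7 19] head=2 tail=1 count=4
After op 10 (write(3)): arr=[9 3 18 7 19] head=2 tail=2 count=5
After op 11 (write(20)): arr=[9 3 20 7 19] head=3 tail=3 count=5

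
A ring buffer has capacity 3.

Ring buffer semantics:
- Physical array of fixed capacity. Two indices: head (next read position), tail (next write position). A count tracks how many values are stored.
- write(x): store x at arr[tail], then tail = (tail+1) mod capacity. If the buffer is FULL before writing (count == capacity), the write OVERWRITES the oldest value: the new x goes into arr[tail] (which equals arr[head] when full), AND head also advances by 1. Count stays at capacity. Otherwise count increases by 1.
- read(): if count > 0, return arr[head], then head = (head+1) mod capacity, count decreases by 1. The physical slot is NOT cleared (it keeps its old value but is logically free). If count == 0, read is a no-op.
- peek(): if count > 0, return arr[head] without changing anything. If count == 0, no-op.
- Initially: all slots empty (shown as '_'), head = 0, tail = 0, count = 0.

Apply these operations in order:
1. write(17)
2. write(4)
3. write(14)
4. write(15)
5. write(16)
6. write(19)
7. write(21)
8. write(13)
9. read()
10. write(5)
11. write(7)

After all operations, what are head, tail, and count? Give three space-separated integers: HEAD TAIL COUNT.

Answer: 1 1 3

Derivation:
After op 1 (write(17)): arr=[17 _ _] head=0 tail=1 count=1
After op 2 (write(4)): arr=[17 4 _] head=0 tail=2 count=2
After op 3 (write(14)): arr=[17 4 14] head=0 tail=0 count=3
After op 4 (write(15)): arr=[15 4 14] head=1 tail=1 count=3
After op 5 (write(16)): arr=[15 16 14] head=2 tail=2 count=3
After op 6 (write(19)): arr=[15 16 19] head=0 tail=0 count=3
After op 7 (write(21)): arr=[21 16 19] head=1 tail=1 count=3
After op 8 (write(13)): arr=[21 13 19] head=2 tail=2 count=3
After op 9 (read()): arr=[21 13 19] head=0 tail=2 count=2
After op 10 (write(5)): arr=[21 13 5] head=0 tail=0 count=3
After op 11 (write(7)): arr=[7 13 5] head=1 tail=1 count=3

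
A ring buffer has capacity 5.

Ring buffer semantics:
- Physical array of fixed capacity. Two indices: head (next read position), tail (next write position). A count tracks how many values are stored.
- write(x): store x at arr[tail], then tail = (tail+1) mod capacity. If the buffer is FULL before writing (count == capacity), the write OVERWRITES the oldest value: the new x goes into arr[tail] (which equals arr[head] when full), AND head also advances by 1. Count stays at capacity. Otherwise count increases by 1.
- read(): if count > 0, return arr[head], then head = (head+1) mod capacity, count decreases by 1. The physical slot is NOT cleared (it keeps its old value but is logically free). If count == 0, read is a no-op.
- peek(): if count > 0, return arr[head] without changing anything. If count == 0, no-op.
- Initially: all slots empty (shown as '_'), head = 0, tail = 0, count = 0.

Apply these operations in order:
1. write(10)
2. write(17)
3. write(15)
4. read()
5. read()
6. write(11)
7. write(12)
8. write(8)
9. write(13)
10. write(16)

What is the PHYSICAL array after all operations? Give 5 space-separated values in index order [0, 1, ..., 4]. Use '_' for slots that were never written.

After op 1 (write(10)): arr=[10 _ _ _ _] head=0 tail=1 count=1
After op 2 (write(17)): arr=[10 17 _ _ _] head=0 tail=2 count=2
After op 3 (write(15)): arr=[10 17 15 _ _] head=0 tail=3 count=3
After op 4 (read()): arr=[10 17 15 _ _] head=1 tail=3 count=2
After op 5 (read()): arr=[10 17 15 _ _] head=2 tail=3 count=1
After op 6 (write(11)): arr=[10 17 15 11 _] head=2 tail=4 count=2
After op 7 (write(12)): arr=[10 17 15 11 12] head=2 tail=0 count=3
After op 8 (write(8)): arr=[8 17 15 11 12] head=2 tail=1 count=4
After op 9 (write(13)): arr=[8 13 15 11 12] head=2 tail=2 count=5
After op 10 (write(16)): arr=[8 13 16 11 12] head=3 tail=3 count=5

Answer: 8 13 16 11 12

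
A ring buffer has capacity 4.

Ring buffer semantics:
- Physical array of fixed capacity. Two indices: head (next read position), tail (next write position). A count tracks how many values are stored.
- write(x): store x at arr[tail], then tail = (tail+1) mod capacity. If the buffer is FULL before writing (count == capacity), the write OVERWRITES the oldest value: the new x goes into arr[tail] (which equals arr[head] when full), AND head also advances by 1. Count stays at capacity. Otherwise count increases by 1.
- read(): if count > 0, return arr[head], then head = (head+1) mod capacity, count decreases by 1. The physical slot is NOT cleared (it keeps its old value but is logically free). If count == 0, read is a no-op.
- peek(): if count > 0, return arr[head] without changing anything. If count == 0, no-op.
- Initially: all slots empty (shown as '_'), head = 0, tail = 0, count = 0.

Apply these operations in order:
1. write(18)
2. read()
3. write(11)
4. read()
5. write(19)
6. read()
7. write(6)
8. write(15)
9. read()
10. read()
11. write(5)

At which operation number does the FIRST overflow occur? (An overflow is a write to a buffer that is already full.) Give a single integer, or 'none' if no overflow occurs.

Answer: none

Derivation:
After op 1 (write(18)): arr=[18 _ _ _] head=0 tail=1 count=1
After op 2 (read()): arr=[18 _ _ _] head=1 tail=1 count=0
After op 3 (write(11)): arr=[18 11 _ _] head=1 tail=2 count=1
After op 4 (read()): arr=[18 11 _ _] head=2 tail=2 count=0
After op 5 (write(19)): arr=[18 11 19 _] head=2 tail=3 count=1
After op 6 (read()): arr=[18 11 19 _] head=3 tail=3 count=0
After op 7 (write(6)): arr=[18 11 19 6] head=3 tail=0 count=1
After op 8 (write(15)): arr=[15 11 19 6] head=3 tail=1 count=2
After op 9 (read()): arr=[15 11 19 6] head=0 tail=1 count=1
After op 10 (read()): arr=[15 11 19 6] head=1 tail=1 count=0
After op 11 (write(5)): arr=[15 5 19 6] head=1 tail=2 count=1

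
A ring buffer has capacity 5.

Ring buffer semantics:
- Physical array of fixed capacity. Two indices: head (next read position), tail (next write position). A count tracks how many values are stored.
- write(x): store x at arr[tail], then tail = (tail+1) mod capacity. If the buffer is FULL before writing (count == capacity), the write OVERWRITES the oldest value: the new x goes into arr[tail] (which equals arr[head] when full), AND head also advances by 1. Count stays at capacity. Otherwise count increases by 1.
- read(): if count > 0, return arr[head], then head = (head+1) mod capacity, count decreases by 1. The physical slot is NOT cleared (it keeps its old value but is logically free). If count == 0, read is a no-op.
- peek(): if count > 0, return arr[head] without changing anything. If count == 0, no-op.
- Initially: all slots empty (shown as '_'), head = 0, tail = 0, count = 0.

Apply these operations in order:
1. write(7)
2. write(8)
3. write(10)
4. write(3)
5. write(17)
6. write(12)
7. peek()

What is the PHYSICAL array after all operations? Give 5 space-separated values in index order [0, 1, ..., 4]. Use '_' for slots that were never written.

After op 1 (write(7)): arr=[7 _ _ _ _] head=0 tail=1 count=1
After op 2 (write(8)): arr=[7 8 _ _ _] head=0 tail=2 count=2
After op 3 (write(10)): arr=[7 8 10 _ _] head=0 tail=3 count=3
After op 4 (write(3)): arr=[7 8 10 3 _] head=0 tail=4 count=4
After op 5 (write(17)): arr=[7 8 10 3 17] head=0 tail=0 count=5
After op 6 (write(12)): arr=[12 8 10 3 17] head=1 tail=1 count=5
After op 7 (peek()): arr=[12 8 10 3 17] head=1 tail=1 count=5

Answer: 12 8 10 3 17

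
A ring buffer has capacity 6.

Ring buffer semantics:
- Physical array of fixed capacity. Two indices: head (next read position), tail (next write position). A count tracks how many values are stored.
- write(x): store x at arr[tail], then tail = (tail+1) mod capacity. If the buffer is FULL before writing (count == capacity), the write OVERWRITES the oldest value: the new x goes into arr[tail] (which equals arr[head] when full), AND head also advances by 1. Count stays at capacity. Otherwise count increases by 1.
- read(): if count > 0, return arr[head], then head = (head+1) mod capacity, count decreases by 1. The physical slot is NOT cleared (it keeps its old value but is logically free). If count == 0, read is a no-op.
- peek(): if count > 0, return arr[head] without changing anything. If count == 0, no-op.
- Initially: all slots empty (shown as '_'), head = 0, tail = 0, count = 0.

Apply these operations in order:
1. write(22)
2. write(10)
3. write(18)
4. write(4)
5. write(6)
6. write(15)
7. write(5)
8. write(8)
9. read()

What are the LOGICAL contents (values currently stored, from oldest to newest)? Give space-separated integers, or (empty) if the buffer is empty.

After op 1 (write(22)): arr=[22 _ _ _ _ _] head=0 tail=1 count=1
After op 2 (write(10)): arr=[22 10 _ _ _ _] head=0 tail=2 count=2
After op 3 (write(18)): arr=[22 10 18 _ _ _] head=0 tail=3 count=3
After op 4 (write(4)): arr=[22 10 18 4 _ _] head=0 tail=4 count=4
After op 5 (write(6)): arr=[22 10 18 4 6 _] head=0 tail=5 count=5
After op 6 (write(15)): arr=[22 10 18 4 6 15] head=0 tail=0 count=6
After op 7 (write(5)): arr=[5 10 18 4 6 15] head=1 tail=1 count=6
After op 8 (write(8)): arr=[5 8 18 4 6 15] head=2 tail=2 count=6
After op 9 (read()): arr=[5 8 18 4 6 15] head=3 tail=2 count=5

Answer: 4 6 15 5 8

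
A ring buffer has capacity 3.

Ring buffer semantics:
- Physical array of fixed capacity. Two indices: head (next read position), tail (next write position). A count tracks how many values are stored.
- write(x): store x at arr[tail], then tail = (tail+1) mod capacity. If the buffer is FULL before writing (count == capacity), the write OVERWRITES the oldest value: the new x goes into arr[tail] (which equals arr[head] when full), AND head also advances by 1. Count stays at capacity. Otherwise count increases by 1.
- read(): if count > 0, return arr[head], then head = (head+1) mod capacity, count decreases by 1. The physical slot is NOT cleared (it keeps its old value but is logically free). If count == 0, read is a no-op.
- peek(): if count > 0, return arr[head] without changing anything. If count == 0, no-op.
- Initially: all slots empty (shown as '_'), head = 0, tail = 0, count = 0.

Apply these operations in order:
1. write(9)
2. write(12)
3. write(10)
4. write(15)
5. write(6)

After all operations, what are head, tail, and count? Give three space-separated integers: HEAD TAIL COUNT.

After op 1 (write(9)): arr=[9 _ _] head=0 tail=1 count=1
After op 2 (write(12)): arr=[9 12 _] head=0 tail=2 count=2
After op 3 (write(10)): arr=[9 12 10] head=0 tail=0 count=3
After op 4 (write(15)): arr=[15 12 10] head=1 tail=1 count=3
After op 5 (write(6)): arr=[15 6 10] head=2 tail=2 count=3

Answer: 2 2 3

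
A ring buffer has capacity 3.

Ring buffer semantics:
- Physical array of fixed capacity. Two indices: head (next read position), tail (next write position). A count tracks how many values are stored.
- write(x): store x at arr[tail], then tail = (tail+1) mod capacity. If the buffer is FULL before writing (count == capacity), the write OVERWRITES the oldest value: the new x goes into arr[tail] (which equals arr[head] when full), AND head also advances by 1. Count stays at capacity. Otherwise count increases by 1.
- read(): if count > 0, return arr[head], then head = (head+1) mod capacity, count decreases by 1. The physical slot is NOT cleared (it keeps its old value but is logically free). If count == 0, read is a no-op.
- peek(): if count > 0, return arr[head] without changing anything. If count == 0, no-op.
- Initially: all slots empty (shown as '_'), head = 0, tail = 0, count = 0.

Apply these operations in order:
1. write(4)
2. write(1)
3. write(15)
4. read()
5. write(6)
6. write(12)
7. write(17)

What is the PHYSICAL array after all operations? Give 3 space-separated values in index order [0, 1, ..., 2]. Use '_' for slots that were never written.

After op 1 (write(4)): arr=[4 _ _] head=0 tail=1 count=1
After op 2 (write(1)): arr=[4 1 _] head=0 tail=2 count=2
After op 3 (write(15)): arr=[4 1 15] head=0 tail=0 count=3
After op 4 (read()): arr=[4 1 15] head=1 tail=0 count=2
After op 5 (write(6)): arr=[6 1 15] head=1 tail=1 count=3
After op 6 (write(12)): arr=[6 12 15] head=2 tail=2 count=3
After op 7 (write(17)): arr=[6 12 17] head=0 tail=0 count=3

Answer: 6 12 17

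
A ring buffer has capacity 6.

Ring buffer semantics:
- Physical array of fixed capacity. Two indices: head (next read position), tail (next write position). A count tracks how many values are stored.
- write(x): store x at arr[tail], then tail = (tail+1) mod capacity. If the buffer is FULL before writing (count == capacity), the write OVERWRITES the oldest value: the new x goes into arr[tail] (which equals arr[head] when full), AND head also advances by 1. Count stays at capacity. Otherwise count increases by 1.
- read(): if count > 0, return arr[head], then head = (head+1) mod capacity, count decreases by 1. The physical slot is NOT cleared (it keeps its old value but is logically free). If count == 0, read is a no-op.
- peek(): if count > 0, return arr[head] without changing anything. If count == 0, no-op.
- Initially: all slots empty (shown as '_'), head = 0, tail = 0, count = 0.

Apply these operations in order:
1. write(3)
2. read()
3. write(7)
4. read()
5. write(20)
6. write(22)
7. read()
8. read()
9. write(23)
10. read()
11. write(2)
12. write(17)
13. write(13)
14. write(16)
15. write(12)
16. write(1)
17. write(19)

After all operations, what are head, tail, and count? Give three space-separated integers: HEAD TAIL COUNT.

After op 1 (write(3)): arr=[3 _ _ _ _ _] head=0 tail=1 count=1
After op 2 (read()): arr=[3 _ _ _ _ _] head=1 tail=1 count=0
After op 3 (write(7)): arr=[3 7 _ _ _ _] head=1 tail=2 count=1
After op 4 (read()): arr=[3 7 _ _ _ _] head=2 tail=2 count=0
After op 5 (write(20)): arr=[3 7 20 _ _ _] head=2 tail=3 count=1
After op 6 (write(22)): arr=[3 7 20 22 _ _] head=2 tail=4 count=2
After op 7 (read()): arr=[3 7 20 22 _ _] head=3 tail=4 count=1
After op 8 (read()): arr=[3 7 20 22 _ _] head=4 tail=4 count=0
After op 9 (write(23)): arr=[3 7 20 22 23 _] head=4 tail=5 count=1
After op 10 (read()): arr=[3 7 20 22 23 _] head=5 tail=5 count=0
After op 11 (write(2)): arr=[3 7 20 22 23 2] head=5 tail=0 count=1
After op 12 (write(17)): arr=[17 7 20 22 23 2] head=5 tail=1 count=2
After op 13 (write(13)): arr=[17 13 20 22 23 2] head=5 tail=2 count=3
After op 14 (write(16)): arr=[17 13 16 22 23 2] head=5 tail=3 count=4
After op 15 (write(12)): arr=[17 13 16 12 23 2] head=5 tail=4 count=5
After op 16 (write(1)): arr=[17 13 16 12 1 2] head=5 tail=5 count=6
After op 17 (write(19)): arr=[17 13 16 12 1 19] head=0 tail=0 count=6

Answer: 0 0 6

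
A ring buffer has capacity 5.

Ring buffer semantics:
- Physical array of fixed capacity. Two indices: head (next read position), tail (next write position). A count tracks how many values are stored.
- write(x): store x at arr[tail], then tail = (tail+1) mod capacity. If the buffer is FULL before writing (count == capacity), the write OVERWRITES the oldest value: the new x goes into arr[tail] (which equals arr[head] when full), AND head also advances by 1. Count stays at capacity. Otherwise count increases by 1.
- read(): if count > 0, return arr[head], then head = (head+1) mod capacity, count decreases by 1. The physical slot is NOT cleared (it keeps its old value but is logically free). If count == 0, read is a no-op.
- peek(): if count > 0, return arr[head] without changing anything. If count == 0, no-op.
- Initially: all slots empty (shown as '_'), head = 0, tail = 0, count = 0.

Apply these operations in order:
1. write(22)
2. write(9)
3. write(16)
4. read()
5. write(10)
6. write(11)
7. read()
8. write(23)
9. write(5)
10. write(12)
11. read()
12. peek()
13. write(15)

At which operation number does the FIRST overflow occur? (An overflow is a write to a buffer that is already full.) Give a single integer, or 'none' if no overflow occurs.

Answer: 10

Derivation:
After op 1 (write(22)): arr=[22 _ _ _ _] head=0 tail=1 count=1
After op 2 (write(9)): arr=[22 9 _ _ _] head=0 tail=2 count=2
After op 3 (write(16)): arr=[22 9 16 _ _] head=0 tail=3 count=3
After op 4 (read()): arr=[22 9 16 _ _] head=1 tail=3 count=2
After op 5 (write(10)): arr=[22 9 16 10 _] head=1 tail=4 count=3
After op 6 (write(11)): arr=[22 9 16 10 11] head=1 tail=0 count=4
After op 7 (read()): arr=[22 9 16 10 11] head=2 tail=0 count=3
After op 8 (write(23)): arr=[23 9 16 10 11] head=2 tail=1 count=4
After op 9 (write(5)): arr=[23 5 16 10 11] head=2 tail=2 count=5
After op 10 (write(12)): arr=[23 5 12 10 11] head=3 tail=3 count=5
After op 11 (read()): arr=[23 5 12 10 11] head=4 tail=3 count=4
After op 12 (peek()): arr=[23 5 12 10 11] head=4 tail=3 count=4
After op 13 (write(15)): arr=[23 5 12 15 11] head=4 tail=4 count=5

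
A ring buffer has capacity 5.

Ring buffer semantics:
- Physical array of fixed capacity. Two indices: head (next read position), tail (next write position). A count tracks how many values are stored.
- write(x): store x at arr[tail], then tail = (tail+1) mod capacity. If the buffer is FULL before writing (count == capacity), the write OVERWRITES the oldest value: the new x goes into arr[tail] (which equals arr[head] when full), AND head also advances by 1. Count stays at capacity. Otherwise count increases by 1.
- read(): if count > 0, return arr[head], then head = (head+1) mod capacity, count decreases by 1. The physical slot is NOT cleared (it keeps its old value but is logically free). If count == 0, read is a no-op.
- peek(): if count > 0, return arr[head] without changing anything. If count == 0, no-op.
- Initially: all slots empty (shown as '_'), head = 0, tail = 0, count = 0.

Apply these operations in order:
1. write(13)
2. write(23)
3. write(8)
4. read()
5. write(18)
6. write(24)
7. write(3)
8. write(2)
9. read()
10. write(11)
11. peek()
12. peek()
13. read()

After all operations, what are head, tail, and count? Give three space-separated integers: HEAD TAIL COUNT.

After op 1 (write(13)): arr=[13 _ _ _ _] head=0 tail=1 count=1
After op 2 (write(23)): arr=[13 23 _ _ _] head=0 tail=2 count=2
After op 3 (write(8)): arr=[13 23 8 _ _] head=0 tail=3 count=3
After op 4 (read()): arr=[13 23 8 _ _] head=1 tail=3 count=2
After op 5 (write(18)): arr=[13 23 8 18 _] head=1 tail=4 count=3
After op 6 (write(24)): arr=[13 23 8 18 24] head=1 tail=0 count=4
After op 7 (write(3)): arr=[3 23 8 18 24] head=1 tail=1 count=5
After op 8 (write(2)): arr=[3 2 8 18 24] head=2 tail=2 count=5
After op 9 (read()): arr=[3 2 8 18 24] head=3 tail=2 count=4
After op 10 (write(11)): arr=[3 2 11 18 24] head=3 tail=3 count=5
After op 11 (peek()): arr=[3 2 11 18 24] head=3 tail=3 count=5
After op 12 (peek()): arr=[3 2 11 18 24] head=3 tail=3 count=5
After op 13 (read()): arr=[3 2 11 18 24] head=4 tail=3 count=4

Answer: 4 3 4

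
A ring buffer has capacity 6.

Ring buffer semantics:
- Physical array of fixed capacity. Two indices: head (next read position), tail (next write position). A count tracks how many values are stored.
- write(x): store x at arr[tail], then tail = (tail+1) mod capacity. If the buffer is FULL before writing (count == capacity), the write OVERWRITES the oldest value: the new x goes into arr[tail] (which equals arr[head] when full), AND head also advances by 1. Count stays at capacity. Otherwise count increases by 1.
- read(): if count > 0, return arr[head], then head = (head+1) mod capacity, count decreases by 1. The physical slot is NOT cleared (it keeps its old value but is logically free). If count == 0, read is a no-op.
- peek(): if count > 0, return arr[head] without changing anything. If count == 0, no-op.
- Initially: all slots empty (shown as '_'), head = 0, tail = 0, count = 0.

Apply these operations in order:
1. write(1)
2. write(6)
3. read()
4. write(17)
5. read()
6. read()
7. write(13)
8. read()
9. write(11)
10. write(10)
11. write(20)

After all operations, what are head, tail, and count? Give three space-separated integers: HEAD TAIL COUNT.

After op 1 (write(1)): arr=[1 _ _ _ _ _] head=0 tail=1 count=1
After op 2 (write(6)): arr=[1 6 _ _ _ _] head=0 tail=2 count=2
After op 3 (read()): arr=[1 6 _ _ _ _] head=1 tail=2 count=1
After op 4 (write(17)): arr=[1 6 17 _ _ _] head=1 tail=3 count=2
After op 5 (read()): arr=[1 6 17 _ _ _] head=2 tail=3 count=1
After op 6 (read()): arr=[1 6 17 _ _ _] head=3 tail=3 count=0
After op 7 (write(13)): arr=[1 6 17 13 _ _] head=3 tail=4 count=1
After op 8 (read()): arr=[1 6 17 13 _ _] head=4 tail=4 count=0
After op 9 (write(11)): arr=[1 6 17 13 11 _] head=4 tail=5 count=1
After op 10 (write(10)): arr=[1 6 17 13 11 10] head=4 tail=0 count=2
After op 11 (write(20)): arr=[20 6 17 13 11 10] head=4 tail=1 count=3

Answer: 4 1 3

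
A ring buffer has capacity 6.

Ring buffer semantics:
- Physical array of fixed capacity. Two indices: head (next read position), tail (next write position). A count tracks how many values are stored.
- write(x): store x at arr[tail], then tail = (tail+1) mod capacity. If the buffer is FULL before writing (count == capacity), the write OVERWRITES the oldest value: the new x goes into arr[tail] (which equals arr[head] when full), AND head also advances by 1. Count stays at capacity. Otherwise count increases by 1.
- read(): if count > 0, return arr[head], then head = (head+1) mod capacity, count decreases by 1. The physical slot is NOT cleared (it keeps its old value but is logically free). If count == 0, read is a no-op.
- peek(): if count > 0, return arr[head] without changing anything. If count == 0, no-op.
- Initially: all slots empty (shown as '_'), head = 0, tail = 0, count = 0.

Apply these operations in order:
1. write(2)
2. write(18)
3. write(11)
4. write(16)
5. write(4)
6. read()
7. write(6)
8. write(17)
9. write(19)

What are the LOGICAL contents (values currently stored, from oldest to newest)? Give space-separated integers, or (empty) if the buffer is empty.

After op 1 (write(2)): arr=[2 _ _ _ _ _] head=0 tail=1 count=1
After op 2 (write(18)): arr=[2 18 _ _ _ _] head=0 tail=2 count=2
After op 3 (write(11)): arr=[2 18 11 _ _ _] head=0 tail=3 count=3
After op 4 (write(16)): arr=[2 18 11 16 _ _] head=0 tail=4 count=4
After op 5 (write(4)): arr=[2 18 11 16 4 _] head=0 tail=5 count=5
After op 6 (read()): arr=[2 18 11 16 4 _] head=1 tail=5 count=4
After op 7 (write(6)): arr=[2 18 11 16 4 6] head=1 tail=0 count=5
After op 8 (write(17)): arr=[17 18 11 16 4 6] head=1 tail=1 count=6
After op 9 (write(19)): arr=[17 19 11 16 4 6] head=2 tail=2 count=6

Answer: 11 16 4 6 17 19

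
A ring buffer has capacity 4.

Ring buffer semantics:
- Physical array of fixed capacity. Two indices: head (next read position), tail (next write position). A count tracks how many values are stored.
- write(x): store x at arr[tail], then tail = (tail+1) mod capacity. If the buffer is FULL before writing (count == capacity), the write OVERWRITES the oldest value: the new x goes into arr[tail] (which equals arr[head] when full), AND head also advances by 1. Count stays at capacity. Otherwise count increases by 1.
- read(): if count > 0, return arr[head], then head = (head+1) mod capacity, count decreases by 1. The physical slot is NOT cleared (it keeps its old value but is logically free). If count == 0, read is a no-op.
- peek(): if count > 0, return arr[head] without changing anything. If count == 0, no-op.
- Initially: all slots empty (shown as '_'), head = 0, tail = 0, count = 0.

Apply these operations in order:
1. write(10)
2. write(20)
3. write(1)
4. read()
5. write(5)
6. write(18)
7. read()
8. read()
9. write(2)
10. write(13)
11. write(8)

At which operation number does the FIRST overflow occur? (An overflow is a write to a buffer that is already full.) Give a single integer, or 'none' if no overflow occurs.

Answer: 11

Derivation:
After op 1 (write(10)): arr=[10 _ _ _] head=0 tail=1 count=1
After op 2 (write(20)): arr=[10 20 _ _] head=0 tail=2 count=2
After op 3 (write(1)): arr=[10 20 1 _] head=0 tail=3 count=3
After op 4 (read()): arr=[10 20 1 _] head=1 tail=3 count=2
After op 5 (write(5)): arr=[10 20 1 5] head=1 tail=0 count=3
After op 6 (write(18)): arr=[18 20 1 5] head=1 tail=1 count=4
After op 7 (read()): arr=[18 20 1 5] head=2 tail=1 count=3
After op 8 (read()): arr=[18 20 1 5] head=3 tail=1 count=2
After op 9 (write(2)): arr=[18 2 1 5] head=3 tail=2 count=3
After op 10 (write(13)): arr=[18 2 13 5] head=3 tail=3 count=4
After op 11 (write(8)): arr=[18 2 13 8] head=0 tail=0 count=4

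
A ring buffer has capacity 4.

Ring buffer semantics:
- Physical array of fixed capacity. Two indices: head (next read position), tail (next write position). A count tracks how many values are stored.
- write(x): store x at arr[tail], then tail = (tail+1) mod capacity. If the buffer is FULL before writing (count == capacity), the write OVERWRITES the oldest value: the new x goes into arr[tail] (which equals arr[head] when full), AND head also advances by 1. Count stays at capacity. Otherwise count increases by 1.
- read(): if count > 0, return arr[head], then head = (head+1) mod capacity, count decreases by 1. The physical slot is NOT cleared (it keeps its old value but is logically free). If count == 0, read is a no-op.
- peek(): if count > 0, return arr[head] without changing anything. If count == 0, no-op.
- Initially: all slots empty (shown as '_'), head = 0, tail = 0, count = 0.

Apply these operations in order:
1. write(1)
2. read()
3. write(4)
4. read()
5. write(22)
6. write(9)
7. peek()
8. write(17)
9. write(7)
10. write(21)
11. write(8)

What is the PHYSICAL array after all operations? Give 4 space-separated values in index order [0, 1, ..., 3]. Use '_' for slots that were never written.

After op 1 (write(1)): arr=[1 _ _ _] head=0 tail=1 count=1
After op 2 (read()): arr=[1 _ _ _] head=1 tail=1 count=0
After op 3 (write(4)): arr=[1 4 _ _] head=1 tail=2 count=1
After op 4 (read()): arr=[1 4 _ _] head=2 tail=2 count=0
After op 5 (write(22)): arr=[1 4 22 _] head=2 tail=3 count=1
After op 6 (write(9)): arr=[1 4 22 9] head=2 tail=0 count=2
After op 7 (peek()): arr=[1 4 22 9] head=2 tail=0 count=2
After op 8 (write(17)): arr=[17 4 22 9] head=2 tail=1 count=3
After op 9 (write(7)): arr=[17 7 22 9] head=2 tail=2 count=4
After op 10 (write(21)): arr=[17 7 21 9] head=3 tail=3 count=4
After op 11 (write(8)): arr=[17 7 21 8] head=0 tail=0 count=4

Answer: 17 7 21 8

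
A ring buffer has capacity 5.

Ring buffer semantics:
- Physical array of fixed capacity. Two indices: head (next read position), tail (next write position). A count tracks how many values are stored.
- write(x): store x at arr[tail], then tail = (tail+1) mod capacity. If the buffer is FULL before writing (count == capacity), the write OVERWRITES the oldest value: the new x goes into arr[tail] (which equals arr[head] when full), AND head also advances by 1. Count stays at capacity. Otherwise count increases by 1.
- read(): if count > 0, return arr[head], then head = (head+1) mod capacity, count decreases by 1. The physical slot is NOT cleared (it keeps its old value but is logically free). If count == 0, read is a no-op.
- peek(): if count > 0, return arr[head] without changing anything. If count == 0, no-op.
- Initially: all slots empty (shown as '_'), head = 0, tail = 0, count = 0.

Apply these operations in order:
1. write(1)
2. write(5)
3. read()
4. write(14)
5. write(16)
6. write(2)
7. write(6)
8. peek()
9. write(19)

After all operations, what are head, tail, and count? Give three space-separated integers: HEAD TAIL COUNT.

Answer: 2 2 5

Derivation:
After op 1 (write(1)): arr=[1 _ _ _ _] head=0 tail=1 count=1
After op 2 (write(5)): arr=[1 5 _ _ _] head=0 tail=2 count=2
After op 3 (read()): arr=[1 5 _ _ _] head=1 tail=2 count=1
After op 4 (write(14)): arr=[1 5 14 _ _] head=1 tail=3 count=2
After op 5 (write(16)): arr=[1 5 14 16 _] head=1 tail=4 count=3
After op 6 (write(2)): arr=[1 5 14 16 2] head=1 tail=0 count=4
After op 7 (write(6)): arr=[6 5 14 16 2] head=1 tail=1 count=5
After op 8 (peek()): arr=[6 5 14 16 2] head=1 tail=1 count=5
After op 9 (write(19)): arr=[6 19 14 16 2] head=2 tail=2 count=5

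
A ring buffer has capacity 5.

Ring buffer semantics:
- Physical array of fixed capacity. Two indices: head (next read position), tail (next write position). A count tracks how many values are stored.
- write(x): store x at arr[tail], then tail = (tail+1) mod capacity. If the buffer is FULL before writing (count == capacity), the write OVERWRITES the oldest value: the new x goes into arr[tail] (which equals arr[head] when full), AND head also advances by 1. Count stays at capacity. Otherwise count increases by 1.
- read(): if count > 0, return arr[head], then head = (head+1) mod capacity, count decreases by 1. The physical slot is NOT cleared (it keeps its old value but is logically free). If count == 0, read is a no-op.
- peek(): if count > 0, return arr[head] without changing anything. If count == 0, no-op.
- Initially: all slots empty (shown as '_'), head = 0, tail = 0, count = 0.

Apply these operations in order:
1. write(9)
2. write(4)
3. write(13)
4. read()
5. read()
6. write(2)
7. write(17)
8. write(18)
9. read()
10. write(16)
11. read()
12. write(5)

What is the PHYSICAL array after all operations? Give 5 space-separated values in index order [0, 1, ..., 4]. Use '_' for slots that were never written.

Answer: 18 16 5 2 17

Derivation:
After op 1 (write(9)): arr=[9 _ _ _ _] head=0 tail=1 count=1
After op 2 (write(4)): arr=[9 4 _ _ _] head=0 tail=2 count=2
After op 3 (write(13)): arr=[9 4 13 _ _] head=0 tail=3 count=3
After op 4 (read()): arr=[9 4 13 _ _] head=1 tail=3 count=2
After op 5 (read()): arr=[9 4 13 _ _] head=2 tail=3 count=1
After op 6 (write(2)): arr=[9 4 13 2 _] head=2 tail=4 count=2
After op 7 (write(17)): arr=[9 4 13 2 17] head=2 tail=0 count=3
After op 8 (write(18)): arr=[18 4 13 2 17] head=2 tail=1 count=4
After op 9 (read()): arr=[18 4 13 2 17] head=3 tail=1 count=3
After op 10 (write(16)): arr=[18 16 13 2 17] head=3 tail=2 count=4
After op 11 (read()): arr=[18 16 13 2 17] head=4 tail=2 count=3
After op 12 (write(5)): arr=[18 16 5 2 17] head=4 tail=3 count=4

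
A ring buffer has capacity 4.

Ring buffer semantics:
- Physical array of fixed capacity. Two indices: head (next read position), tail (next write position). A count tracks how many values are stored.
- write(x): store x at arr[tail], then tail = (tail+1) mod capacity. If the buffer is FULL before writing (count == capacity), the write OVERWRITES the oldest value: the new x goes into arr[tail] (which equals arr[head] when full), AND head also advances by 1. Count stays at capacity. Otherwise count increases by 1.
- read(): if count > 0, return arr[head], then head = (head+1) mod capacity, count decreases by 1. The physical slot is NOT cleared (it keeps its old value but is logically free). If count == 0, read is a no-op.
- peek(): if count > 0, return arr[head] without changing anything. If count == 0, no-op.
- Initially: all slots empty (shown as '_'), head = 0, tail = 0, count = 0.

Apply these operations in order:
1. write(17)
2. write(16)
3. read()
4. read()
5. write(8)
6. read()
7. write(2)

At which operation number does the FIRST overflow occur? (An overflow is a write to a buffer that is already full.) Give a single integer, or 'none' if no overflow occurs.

Answer: none

Derivation:
After op 1 (write(17)): arr=[17 _ _ _] head=0 tail=1 count=1
After op 2 (write(16)): arr=[17 16 _ _] head=0 tail=2 count=2
After op 3 (read()): arr=[17 16 _ _] head=1 tail=2 count=1
After op 4 (read()): arr=[17 16 _ _] head=2 tail=2 count=0
After op 5 (write(8)): arr=[17 16 8 _] head=2 tail=3 count=1
After op 6 (read()): arr=[17 16 8 _] head=3 tail=3 count=0
After op 7 (write(2)): arr=[17 16 8 2] head=3 tail=0 count=1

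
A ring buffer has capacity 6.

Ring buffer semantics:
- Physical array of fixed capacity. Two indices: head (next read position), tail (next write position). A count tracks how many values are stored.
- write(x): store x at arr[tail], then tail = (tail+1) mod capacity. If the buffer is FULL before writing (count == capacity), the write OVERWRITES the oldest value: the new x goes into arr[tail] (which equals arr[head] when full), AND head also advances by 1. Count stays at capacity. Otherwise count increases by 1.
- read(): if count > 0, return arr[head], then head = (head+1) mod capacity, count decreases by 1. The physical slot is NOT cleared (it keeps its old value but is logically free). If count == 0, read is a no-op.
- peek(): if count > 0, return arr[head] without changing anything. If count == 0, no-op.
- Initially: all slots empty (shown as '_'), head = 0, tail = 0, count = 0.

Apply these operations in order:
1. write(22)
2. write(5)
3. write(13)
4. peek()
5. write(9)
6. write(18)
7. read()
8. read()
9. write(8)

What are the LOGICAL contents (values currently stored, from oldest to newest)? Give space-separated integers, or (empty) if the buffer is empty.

Answer: 13 9 18 8

Derivation:
After op 1 (write(22)): arr=[22 _ _ _ _ _] head=0 tail=1 count=1
After op 2 (write(5)): arr=[22 5 _ _ _ _] head=0 tail=2 count=2
After op 3 (write(13)): arr=[22 5 13 _ _ _] head=0 tail=3 count=3
After op 4 (peek()): arr=[22 5 13 _ _ _] head=0 tail=3 count=3
After op 5 (write(9)): arr=[22 5 13 9 _ _] head=0 tail=4 count=4
After op 6 (write(18)): arr=[22 5 13 9 18 _] head=0 tail=5 count=5
After op 7 (read()): arr=[22 5 13 9 18 _] head=1 tail=5 count=4
After op 8 (read()): arr=[22 5 13 9 18 _] head=2 tail=5 count=3
After op 9 (write(8)): arr=[22 5 13 9 18 8] head=2 tail=0 count=4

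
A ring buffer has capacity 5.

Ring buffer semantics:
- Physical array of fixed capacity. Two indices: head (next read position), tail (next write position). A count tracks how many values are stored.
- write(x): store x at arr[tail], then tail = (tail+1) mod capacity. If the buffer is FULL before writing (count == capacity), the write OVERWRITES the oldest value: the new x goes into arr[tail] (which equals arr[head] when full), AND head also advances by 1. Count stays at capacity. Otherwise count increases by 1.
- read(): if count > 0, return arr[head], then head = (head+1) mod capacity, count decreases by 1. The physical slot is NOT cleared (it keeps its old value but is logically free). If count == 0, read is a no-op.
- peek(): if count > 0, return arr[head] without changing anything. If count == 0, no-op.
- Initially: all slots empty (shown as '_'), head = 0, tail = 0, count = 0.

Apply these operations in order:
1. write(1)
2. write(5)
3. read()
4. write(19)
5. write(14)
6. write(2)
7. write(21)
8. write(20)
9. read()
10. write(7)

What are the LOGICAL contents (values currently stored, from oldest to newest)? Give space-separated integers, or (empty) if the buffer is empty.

After op 1 (write(1)): arr=[1 _ _ _ _] head=0 tail=1 count=1
After op 2 (write(5)): arr=[1 5 _ _ _] head=0 tail=2 count=2
After op 3 (read()): arr=[1 5 _ _ _] head=1 tail=2 count=1
After op 4 (write(19)): arr=[1 5 19 _ _] head=1 tail=3 count=2
After op 5 (write(14)): arr=[1 5 19 14 _] head=1 tail=4 count=3
After op 6 (write(2)): arr=[1 5 19 14 2] head=1 tail=0 count=4
After op 7 (write(21)): arr=[21 5 19 14 2] head=1 tail=1 count=5
After op 8 (write(20)): arr=[21 20 19 14 2] head=2 tail=2 count=5
After op 9 (read()): arr=[21 20 19 14 2] head=3 tail=2 count=4
After op 10 (write(7)): arr=[21 20 7 14 2] head=3 tail=3 count=5

Answer: 14 2 21 20 7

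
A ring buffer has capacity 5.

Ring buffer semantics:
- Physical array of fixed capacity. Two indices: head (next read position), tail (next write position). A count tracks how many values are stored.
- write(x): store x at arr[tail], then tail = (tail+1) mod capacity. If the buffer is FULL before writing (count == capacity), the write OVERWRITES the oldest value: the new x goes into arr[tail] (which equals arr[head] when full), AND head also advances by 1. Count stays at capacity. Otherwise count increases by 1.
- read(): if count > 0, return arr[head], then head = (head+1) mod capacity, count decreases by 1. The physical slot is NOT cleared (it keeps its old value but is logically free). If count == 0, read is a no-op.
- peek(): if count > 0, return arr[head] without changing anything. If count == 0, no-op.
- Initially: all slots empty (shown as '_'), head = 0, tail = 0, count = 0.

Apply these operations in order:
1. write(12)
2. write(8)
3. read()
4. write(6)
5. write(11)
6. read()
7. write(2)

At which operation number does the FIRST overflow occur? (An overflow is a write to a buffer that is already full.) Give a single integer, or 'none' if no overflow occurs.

Answer: none

Derivation:
After op 1 (write(12)): arr=[12 _ _ _ _] head=0 tail=1 count=1
After op 2 (write(8)): arr=[12 8 _ _ _] head=0 tail=2 count=2
After op 3 (read()): arr=[12 8 _ _ _] head=1 tail=2 count=1
After op 4 (write(6)): arr=[12 8 6 _ _] head=1 tail=3 count=2
After op 5 (write(11)): arr=[12 8 6 11 _] head=1 tail=4 count=3
After op 6 (read()): arr=[12 8 6 11 _] head=2 tail=4 count=2
After op 7 (write(2)): arr=[12 8 6 11 2] head=2 tail=0 count=3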